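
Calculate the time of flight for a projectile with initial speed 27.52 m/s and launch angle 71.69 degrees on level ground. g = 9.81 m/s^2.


T = 2*v*sin(theta)/g
sin(theta) = sin(71.69 deg) = 0.9494
T = 2*27.52*0.9494 / 9.81
T = 52.2534 / 9.81 = 5.3265 s

5.3265 s


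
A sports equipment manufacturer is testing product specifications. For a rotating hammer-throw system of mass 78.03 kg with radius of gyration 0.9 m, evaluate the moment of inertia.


I = m * k^2
I = 78.03 * 0.9^2
I = 78.03 * 0.81 = 63.2043 kg*m^2

63.2043 kg*m^2


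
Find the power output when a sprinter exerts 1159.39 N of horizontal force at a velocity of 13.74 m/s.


P = F * v
P = 1159.39 * 13.74
P = 15930.0186 W

15930.0186 W


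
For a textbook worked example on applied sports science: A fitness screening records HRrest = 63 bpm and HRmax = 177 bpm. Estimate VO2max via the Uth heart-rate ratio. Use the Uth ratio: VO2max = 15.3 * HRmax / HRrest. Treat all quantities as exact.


VO2max = 15.3 * HRmax / HRrest
VO2max = 15.3 * 177 / 63
VO2max = 2708.1 / 63 = 42.9857 mL/kg/min

42.9857 mL/kg/min


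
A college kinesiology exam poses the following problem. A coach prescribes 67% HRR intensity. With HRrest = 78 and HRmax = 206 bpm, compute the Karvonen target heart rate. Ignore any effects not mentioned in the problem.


Target = HRrest + pct*(HRmax - HRrest)
Heart rate reserve = HRmax - HRrest = 206 - 78 = 128 bpm
Fraction = 67% = 0.67
Target = 78 + 0.67 * 128
Target = 78 + 85.76 = 163.76 bpm

163.76 bpm


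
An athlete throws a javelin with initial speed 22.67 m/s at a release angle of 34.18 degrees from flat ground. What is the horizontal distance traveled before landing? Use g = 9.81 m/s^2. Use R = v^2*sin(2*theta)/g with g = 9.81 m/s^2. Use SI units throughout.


R = v^2 * sin(2*theta) / g
Convert angle to radians: theta = 34.18 deg = 0.5966 rad
sin(2*theta) = sin(1.1931) = 0.9295
R = 22.67^2 * 0.9295 / 9.81
R = 513.9289 * 0.9295 / 9.81 = 48.6959 m

48.6959 m


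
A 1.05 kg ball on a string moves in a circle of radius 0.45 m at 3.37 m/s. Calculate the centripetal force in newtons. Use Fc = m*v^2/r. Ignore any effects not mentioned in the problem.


Fc = m * v^2 / r
v^2 = 3.37^2 = 11.3569
Fc = 1.05 * 11.3569 / 0.45
Fc = 11.9247 / 0.45 = 26.4994 N

26.4994 N


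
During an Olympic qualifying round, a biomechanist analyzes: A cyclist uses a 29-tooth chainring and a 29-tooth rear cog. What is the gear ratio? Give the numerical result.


GR = front_teeth / rear_teeth
GR = 29 / 29
GR = 1

1


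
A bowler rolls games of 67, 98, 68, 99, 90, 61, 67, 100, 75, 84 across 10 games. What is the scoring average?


Average = sum / n
Sum = 809
Average = 809 / 10 = 80.9

80.9


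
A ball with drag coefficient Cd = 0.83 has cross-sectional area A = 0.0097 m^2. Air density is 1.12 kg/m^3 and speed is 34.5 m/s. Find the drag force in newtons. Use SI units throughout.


Fd = 0.5 * Cd * rho * A * v^2
Fd = 0.5 * 0.83 * 1.12 * 0.0097 * 34.5^2
v^2 = 1190.25
Fd = 0.5 * 0.83 * 1.12 * 0.0097 * 1190.25 = 5.3663 N

5.3663 N


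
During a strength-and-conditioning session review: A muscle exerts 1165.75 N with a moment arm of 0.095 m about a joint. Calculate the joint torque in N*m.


tau = F * d
tau = 1165.75 * 0.095
tau = 110.7463 N*m

110.7463 N*m


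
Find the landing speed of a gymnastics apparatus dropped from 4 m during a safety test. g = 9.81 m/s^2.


v = sqrt(2 * g * h)
v = sqrt(2 * 9.81 * 4)
v = sqrt(78.48) = 8.8589 m/s

8.8589 m/s


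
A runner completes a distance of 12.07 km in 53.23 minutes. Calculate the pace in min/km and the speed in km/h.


Pace = time / distance = 53.23 min / 12.07 km = 4.4101 min/km
Speed = distance / time_in_hours = 12.07 / 0.8872 hr
Speed = 13.6051 km/h

4.4101 min/km, 13.6051 km/h


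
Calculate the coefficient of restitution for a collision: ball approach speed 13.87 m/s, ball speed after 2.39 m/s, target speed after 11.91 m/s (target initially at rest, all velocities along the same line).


e = (v2_after - v1_after) / (v1_before - v2_before)
Numerator = 11.91 - 2.39 = 9.52
Denominator = 13.87 - 0 = 13.87
e = 9.52 / 13.87 = 0.6864

0.6864


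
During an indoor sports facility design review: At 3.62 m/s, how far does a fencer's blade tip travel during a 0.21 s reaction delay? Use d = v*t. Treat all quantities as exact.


d = v * t
d = 3.62 * 0.21
d = 0.7602 m

0.7602 m


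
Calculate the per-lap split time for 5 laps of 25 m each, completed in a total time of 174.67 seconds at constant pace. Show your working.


Split time = total_time / n_laps = 174.67 / 5
Split time = 34.934 s per lap

34.934 s


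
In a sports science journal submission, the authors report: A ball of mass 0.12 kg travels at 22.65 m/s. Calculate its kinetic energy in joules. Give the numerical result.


KE = 0.5 * m * v^2
KE = 0.5 * 0.12 * 22.65^2
KE = 0.5 * 0.12 * 513.0225 = 30.7813 J

30.7813 J


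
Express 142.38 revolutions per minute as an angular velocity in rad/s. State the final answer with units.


omega = RPM * 2 * pi / 60
omega = 142.38 * 2 * 3.14159 / 60
omega = 894.5999 / 60 = 14.91 rad/s

14.91 rad/s


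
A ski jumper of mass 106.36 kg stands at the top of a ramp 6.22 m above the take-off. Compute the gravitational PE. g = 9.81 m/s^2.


PE = m * g * h
PE = 106.36 * 9.81 * 6.22
PE = 1043.3916 * 6.22 = 6489.8958 J

6489.8958 J


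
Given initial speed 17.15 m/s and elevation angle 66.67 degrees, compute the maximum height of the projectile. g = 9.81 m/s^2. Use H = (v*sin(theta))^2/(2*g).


H = (v*sin(theta))^2 / (2*g)
vy = v*sin(theta) = 17.15 * sin(66.67 deg) = 15.7478 m/s
H = vy^2 / (2*g) = 247.9932 / (2*9.81)
H = 247.9932 / 19.62 = 12.6398 m

12.6398 m


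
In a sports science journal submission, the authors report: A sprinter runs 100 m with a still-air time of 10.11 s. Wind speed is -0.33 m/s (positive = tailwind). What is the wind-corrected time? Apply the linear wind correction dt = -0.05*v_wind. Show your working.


dt = -0.05 * v_wind = -0.05 * -0.33 = 0.0165 s
t_corrected = t_still + dt = 10.11 + (0.0165)
t_corrected = 10.1265 s

10.1265 s


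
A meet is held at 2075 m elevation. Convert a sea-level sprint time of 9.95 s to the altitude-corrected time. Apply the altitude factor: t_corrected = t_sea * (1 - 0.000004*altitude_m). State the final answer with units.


Correction factor = 1 - 0.000004 * 2075 = 0.9917
t_corrected = t_sea * factor = 9.95 * 0.9917
t_corrected = 9.8674 s

9.8674 s


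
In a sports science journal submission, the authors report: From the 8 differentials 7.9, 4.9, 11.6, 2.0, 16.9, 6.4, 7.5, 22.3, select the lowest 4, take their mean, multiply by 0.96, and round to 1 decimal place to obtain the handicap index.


All differentials: 7.9, 4.9, 11.6, 2.0, 16.9, 6.4, 7.5, 22.3
Sorted: 2.0, 4.9, 6.4, 7.5, 7.9, 11.6, 16.9, 22.3
Best 4: 2.0, 4.9, 6.4, 7.5
Average of best = 20.8 / 4 = 5.2
Raw index = 5.2 * 0.96 = 4.992
Handicap index = round(4.992, 1) = 5.0

5.0


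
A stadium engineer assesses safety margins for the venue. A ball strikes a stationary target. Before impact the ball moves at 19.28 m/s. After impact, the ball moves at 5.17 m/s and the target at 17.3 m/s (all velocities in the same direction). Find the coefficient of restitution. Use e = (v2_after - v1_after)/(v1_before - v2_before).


e = (v2_after - v1_after) / (v1_before - v2_before)
Numerator = 17.3 - 5.17 = 12.13
Denominator = 19.28 - 0 = 19.28
e = 12.13 / 19.28 = 0.6291

0.6291


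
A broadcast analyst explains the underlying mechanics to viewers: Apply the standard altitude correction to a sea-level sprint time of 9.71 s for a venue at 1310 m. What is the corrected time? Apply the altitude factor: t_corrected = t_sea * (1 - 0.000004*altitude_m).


Correction factor = 1 - 0.000004 * 1310 = 0.99476
t_corrected = t_sea * factor = 9.71 * 0.99476
t_corrected = 9.6591 s

9.6591 s


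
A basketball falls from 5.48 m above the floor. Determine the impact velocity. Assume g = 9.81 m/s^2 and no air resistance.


v = sqrt(2 * g * h)
v = sqrt(2 * 9.81 * 5.48)
v = sqrt(107.5176) = 10.3691 m/s

10.3691 m/s


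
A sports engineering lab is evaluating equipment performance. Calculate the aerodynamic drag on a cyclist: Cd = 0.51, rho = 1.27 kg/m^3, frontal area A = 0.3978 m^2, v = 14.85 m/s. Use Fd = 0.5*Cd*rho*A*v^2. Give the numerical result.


Fd = 0.5 * Cd * rho * A * v^2
Fd = 0.5 * 0.51 * 1.27 * 0.3978 * 14.85^2
v^2 = 220.5225
Fd = 0.5 * 0.51 * 1.27 * 0.3978 * 220.5225 = 28.4094 N

28.4094 N


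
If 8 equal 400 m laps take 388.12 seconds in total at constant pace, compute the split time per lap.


Split time = total_time / n_laps = 388.12 / 8
Split time = 48.515 s per lap

48.515 s


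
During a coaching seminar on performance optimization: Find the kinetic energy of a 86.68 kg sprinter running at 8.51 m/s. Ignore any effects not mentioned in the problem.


KE = 0.5 * m * v^2
KE = 0.5 * 86.68 * 8.51^2
KE = 0.5 * 86.68 * 72.4201 = 3138.6871 J

3138.6871 J


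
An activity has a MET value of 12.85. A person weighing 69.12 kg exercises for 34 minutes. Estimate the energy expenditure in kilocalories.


kcal = MET * mass * time_hr
Convert time: 34 min = 0.5667 hr
kcal = 12.85 * 69.12 * 0.5667
kcal = 503.3088 kcal

503.3088 kcal


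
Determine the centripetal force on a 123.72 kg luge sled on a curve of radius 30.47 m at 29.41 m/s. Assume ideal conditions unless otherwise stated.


Fc = m * v^2 / r
v^2 = 29.41^2 = 864.9481
Fc = 123.72 * 864.9481 / 30.47
Fc = 107011.3789 / 30.47 = 3512.0243 N

3512.0243 N


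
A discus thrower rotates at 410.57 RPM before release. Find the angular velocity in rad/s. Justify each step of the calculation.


omega = RPM * 2 * pi / 60
omega = 410.57 * 2 * 3.14159 / 60
omega = 2579.6874 / 60 = 42.9948 rad/s

42.9948 rad/s


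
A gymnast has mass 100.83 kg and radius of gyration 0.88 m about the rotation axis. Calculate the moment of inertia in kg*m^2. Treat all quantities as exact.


I = m * k^2
I = 100.83 * 0.88^2
I = 100.83 * 0.7744 = 78.0828 kg*m^2

78.0828 kg*m^2


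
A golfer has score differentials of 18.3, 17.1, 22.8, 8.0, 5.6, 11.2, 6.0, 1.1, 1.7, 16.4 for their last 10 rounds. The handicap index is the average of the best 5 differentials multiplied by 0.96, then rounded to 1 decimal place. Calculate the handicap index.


All differentials: 18.3, 17.1, 22.8, 8.0, 5.6, 11.2, 6.0, 1.1, 1.7, 16.4
Sorted: 1.1, 1.7, 5.6, 6.0, 8.0, 11.2, 16.4, 17.1, 18.3, 22.8
Best 5: 1.1, 1.7, 5.6, 6.0, 8.0
Average of best = 22.4 / 5 = 4.48
Raw index = 4.48 * 0.96 = 4.3008
Handicap index = round(4.3008, 1) = 4.3

4.3


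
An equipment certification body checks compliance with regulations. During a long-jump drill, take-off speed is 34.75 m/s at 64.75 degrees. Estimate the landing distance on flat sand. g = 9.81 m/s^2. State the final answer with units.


R = v^2 * sin(2*theta) / g
Convert angle to radians: theta = 64.75 deg = 1.1301 rad
sin(2*theta) = sin(2.2602) = 0.7716
R = 34.75^2 * 0.7716 / 9.81
R = 1207.5625 * 0.7716 / 9.81 = 94.9832 m

94.9832 m


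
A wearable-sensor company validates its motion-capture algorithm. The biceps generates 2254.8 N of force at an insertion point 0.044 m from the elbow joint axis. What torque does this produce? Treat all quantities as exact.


tau = F * d
tau = 2254.8 * 0.044
tau = 99.2112 N*m

99.2112 N*m


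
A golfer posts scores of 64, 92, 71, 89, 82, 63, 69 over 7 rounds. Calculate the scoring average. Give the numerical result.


Average = sum / n
Sum = 530
Average = 530 / 7 = 75.7143

75.7143


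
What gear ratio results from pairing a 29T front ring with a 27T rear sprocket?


GR = front_teeth / rear_teeth
GR = 29 / 27
GR = 1.0741

1.0741


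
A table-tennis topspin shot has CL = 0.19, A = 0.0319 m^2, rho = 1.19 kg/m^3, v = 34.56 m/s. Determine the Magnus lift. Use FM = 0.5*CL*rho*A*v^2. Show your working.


FM = 0.5 * CL * rho * A * v^2
FM = 0.5 * 0.19 * 1.19 * 0.0319 * 34.56^2
v^2 = 1194.3936
FM = 0.5 * 0.19 * 1.19 * 0.0319 * 1194.3936 = 4.3073 N

4.3073 N


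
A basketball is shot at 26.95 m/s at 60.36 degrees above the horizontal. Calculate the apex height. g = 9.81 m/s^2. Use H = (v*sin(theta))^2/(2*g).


H = (v*sin(theta))^2 / (2*g)
vy = v*sin(theta) = 26.95 * sin(60.36 deg) = 23.4236 m/s
H = vy^2 / (2*g) = 548.6645 / (2*9.81)
H = 548.6645 / 19.62 = 27.9646 m

27.9646 m


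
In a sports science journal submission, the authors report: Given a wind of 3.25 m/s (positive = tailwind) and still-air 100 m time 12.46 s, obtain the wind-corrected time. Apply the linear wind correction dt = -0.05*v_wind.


dt = -0.05 * v_wind = -0.05 * 3.25 = -0.1625 s
t_corrected = t_still + dt = 12.46 + (-0.1625)
t_corrected = 12.2975 s

12.2975 s


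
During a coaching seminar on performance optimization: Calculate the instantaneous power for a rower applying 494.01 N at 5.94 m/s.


P = F * v
P = 494.01 * 5.94
P = 2934.4194 W

2934.4194 W


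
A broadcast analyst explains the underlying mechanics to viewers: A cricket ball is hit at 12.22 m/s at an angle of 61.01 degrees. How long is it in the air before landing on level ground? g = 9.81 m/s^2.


T = 2*v*sin(theta)/g
sin(theta) = sin(61.01 deg) = 0.8747
T = 2*12.22*0.8747 / 9.81
T = 21.3778 / 9.81 = 2.1792 s

2.1792 s


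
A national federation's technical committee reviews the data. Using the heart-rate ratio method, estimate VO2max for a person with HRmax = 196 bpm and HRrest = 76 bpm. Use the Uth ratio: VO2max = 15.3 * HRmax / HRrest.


VO2max = 15.3 * HRmax / HRrest
VO2max = 15.3 * 196 / 76
VO2max = 2998.8 / 76 = 39.4579 mL/kg/min

39.4579 mL/kg/min


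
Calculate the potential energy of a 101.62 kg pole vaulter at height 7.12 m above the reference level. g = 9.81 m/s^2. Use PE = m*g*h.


PE = m * g * h
PE = 101.62 * 9.81 * 7.12
PE = 996.8922 * 7.12 = 7097.8725 J

7097.8725 J


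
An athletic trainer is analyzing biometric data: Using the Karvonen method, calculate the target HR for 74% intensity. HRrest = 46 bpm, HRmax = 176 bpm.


Target = HRrest + pct*(HRmax - HRrest)
Heart rate reserve = HRmax - HRrest = 176 - 46 = 130 bpm
Fraction = 74% = 0.74
Target = 46 + 0.74 * 130
Target = 46 + 96.2 = 142.2 bpm

142.2 bpm


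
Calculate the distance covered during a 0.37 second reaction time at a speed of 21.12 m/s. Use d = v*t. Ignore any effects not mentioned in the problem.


d = v * t
d = 21.12 * 0.37
d = 7.8144 m

7.8144 m


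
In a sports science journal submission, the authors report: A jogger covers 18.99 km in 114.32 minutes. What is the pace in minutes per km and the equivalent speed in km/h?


Pace = time / distance = 114.32 min / 18.99 km = 6.02 min/km
Speed = distance / time_in_hours = 18.99 / 1.9053 hr
Speed = 9.9668 km/h

6.02 min/km, 9.9668 km/h


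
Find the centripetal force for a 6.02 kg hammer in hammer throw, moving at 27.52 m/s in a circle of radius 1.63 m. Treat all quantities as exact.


Fc = m * v^2 / r
v^2 = 27.52^2 = 757.3504
Fc = 6.02 * 757.3504 / 1.63
Fc = 4559.2494 / 1.63 = 2797.0855 N

2797.0855 N


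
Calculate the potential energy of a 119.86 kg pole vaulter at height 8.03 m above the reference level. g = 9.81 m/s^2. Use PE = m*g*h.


PE = m * g * h
PE = 119.86 * 9.81 * 8.03
PE = 1175.8266 * 8.03 = 9441.8876 J

9441.8876 J


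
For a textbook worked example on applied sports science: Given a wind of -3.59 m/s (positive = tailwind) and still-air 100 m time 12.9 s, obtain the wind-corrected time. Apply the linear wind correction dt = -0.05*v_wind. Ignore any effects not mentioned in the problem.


dt = -0.05 * v_wind = -0.05 * -3.59 = 0.1795 s
t_corrected = t_still + dt = 12.9 + (0.1795)
t_corrected = 13.0795 s

13.0795 s


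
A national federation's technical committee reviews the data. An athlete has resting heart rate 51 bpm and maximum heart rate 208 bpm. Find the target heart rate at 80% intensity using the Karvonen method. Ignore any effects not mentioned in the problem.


Target = HRrest + pct*(HRmax - HRrest)
Heart rate reserve = HRmax - HRrest = 208 - 51 = 157 bpm
Fraction = 80% = 0.8
Target = 51 + 0.8 * 157
Target = 51 + 125.6 = 176.6 bpm

176.6 bpm


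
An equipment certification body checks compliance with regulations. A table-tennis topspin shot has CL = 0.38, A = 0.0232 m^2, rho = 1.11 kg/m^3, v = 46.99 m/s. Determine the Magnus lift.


FM = 0.5 * CL * rho * A * v^2
FM = 0.5 * 0.38 * 1.11 * 0.0232 * 46.99^2
v^2 = 2208.0601
FM = 0.5 * 0.38 * 1.11 * 0.0232 * 2208.0601 = 10.8038 N

10.8038 N


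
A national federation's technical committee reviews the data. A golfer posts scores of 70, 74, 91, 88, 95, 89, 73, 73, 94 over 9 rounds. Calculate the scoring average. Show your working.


Average = sum / n
Sum = 747
Average = 747 / 9 = 83

83


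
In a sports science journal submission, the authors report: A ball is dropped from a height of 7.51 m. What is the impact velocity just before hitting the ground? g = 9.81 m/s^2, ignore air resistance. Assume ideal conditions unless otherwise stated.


v = sqrt(2 * g * h)
v = sqrt(2 * 9.81 * 7.51)
v = sqrt(147.3462) = 12.1386 m/s

12.1386 m/s


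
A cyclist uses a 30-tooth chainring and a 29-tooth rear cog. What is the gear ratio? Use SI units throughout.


GR = front_teeth / rear_teeth
GR = 30 / 29
GR = 1.0345

1.0345


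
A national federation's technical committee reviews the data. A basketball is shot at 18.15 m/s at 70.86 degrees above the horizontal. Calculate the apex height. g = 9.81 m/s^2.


H = (v*sin(theta))^2 / (2*g)
vy = v*sin(theta) = 18.15 * sin(70.86 deg) = 17.1467 m/s
H = vy^2 / (2*g) = 294.0084 / (2*9.81)
H = 294.0084 / 19.62 = 14.9851 m

14.9851 m


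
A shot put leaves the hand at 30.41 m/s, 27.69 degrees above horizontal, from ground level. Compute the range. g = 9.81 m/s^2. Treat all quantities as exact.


R = v^2 * sin(2*theta) / g
Convert angle to radians: theta = 27.69 deg = 0.4833 rad
sin(2*theta) = sin(0.9666) = 0.8229
R = 30.41^2 * 0.8229 / 9.81
R = 924.7681 * 0.8229 / 9.81 = 77.5766 m

77.5766 m


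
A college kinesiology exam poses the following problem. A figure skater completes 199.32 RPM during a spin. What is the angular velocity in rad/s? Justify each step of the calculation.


omega = RPM * 2 * pi / 60
omega = 199.32 * 2 * 3.14159 / 60
omega = 1252.3645 / 60 = 20.8727 rad/s

20.8727 rad/s


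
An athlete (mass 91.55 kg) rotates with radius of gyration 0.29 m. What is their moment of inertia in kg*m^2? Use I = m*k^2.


I = m * k^2
I = 91.55 * 0.29^2
I = 91.55 * 0.0841 = 7.6994 kg*m^2

7.6994 kg*m^2


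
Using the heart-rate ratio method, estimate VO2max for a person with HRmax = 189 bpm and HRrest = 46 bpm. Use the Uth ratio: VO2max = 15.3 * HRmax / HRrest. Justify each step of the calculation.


VO2max = 15.3 * HRmax / HRrest
VO2max = 15.3 * 189 / 46
VO2max = 2891.7 / 46 = 62.863 mL/kg/min

62.863 mL/kg/min


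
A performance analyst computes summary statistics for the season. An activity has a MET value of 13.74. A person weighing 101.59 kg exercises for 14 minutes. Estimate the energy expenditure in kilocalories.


kcal = MET * mass * time_hr
Convert time: 14 min = 0.2333 hr
kcal = 13.74 * 101.59 * 0.2333
kcal = 325.6975 kcal

325.6975 kcal


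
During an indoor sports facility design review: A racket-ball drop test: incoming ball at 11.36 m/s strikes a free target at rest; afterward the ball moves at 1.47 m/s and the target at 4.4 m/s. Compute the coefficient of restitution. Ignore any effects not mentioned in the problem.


e = (v2_after - v1_after) / (v1_before - v2_before)
Numerator = 4.4 - 1.47 = 2.93
Denominator = 11.36 - 0 = 11.36
e = 2.93 / 11.36 = 0.2579

0.2579


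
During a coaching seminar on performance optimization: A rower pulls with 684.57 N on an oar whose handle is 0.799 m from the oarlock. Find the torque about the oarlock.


tau = F * d
tau = 684.57 * 0.799
tau = 546.9714 N*m

546.9714 N*m


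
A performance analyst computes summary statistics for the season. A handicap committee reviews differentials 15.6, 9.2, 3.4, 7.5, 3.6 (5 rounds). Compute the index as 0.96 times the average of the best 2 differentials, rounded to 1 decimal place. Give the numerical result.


All differentials: 15.6, 9.2, 3.4, 7.5, 3.6
Sorted: 3.4, 3.6, 7.5, 9.2, 15.6
Best 2: 3.4, 3.6
Average of best = 7 / 2 = 3.5
Raw index = 3.5 * 0.96 = 3.36
Handicap index = round(3.36, 1) = 3.4

3.4


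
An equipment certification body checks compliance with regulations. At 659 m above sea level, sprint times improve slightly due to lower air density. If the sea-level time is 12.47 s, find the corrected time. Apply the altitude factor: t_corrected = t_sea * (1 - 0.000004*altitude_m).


Correction factor = 1 - 0.000004 * 659 = 0.997364
t_corrected = t_sea * factor = 12.47 * 0.997364
t_corrected = 12.4371 s

12.4371 s


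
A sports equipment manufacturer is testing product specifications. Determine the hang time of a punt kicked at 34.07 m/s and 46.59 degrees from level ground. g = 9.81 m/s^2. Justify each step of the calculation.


T = 2*v*sin(theta)/g
sin(theta) = sin(46.59 deg) = 0.7265
T = 2*34.07*0.7265 / 9.81
T = 49.5006 / 9.81 = 5.0459 s

5.0459 s


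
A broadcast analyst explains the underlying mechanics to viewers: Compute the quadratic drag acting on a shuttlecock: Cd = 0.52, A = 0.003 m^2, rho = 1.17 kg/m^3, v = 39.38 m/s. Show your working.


Fd = 0.5 * Cd * rho * A * v^2
Fd = 0.5 * 0.52 * 1.17 * 0.003 * 39.38^2
v^2 = 1550.7844
Fd = 0.5 * 0.52 * 1.17 * 0.003 * 1550.7844 = 1.4152 N

1.4152 N


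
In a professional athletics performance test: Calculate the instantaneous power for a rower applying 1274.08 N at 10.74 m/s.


P = F * v
P = 1274.08 * 10.74
P = 13683.6192 W

13683.6192 W


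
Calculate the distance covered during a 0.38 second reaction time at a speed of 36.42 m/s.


d = v * t
d = 36.42 * 0.38
d = 13.8396 m

13.8396 m


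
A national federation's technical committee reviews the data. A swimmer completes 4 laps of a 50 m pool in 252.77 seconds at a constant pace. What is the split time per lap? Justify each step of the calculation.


Split time = total_time / n_laps = 252.77 / 4
Split time = 63.1925 s per lap

63.1925 s


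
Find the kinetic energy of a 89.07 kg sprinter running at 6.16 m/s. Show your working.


KE = 0.5 * m * v^2
KE = 0.5 * 89.07 * 6.16^2
KE = 0.5 * 89.07 * 37.9456 = 1689.9073 J

1689.9073 J


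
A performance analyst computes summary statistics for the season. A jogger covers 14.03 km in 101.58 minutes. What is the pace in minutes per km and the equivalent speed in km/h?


Pace = time / distance = 101.58 min / 14.03 km = 7.2402 min/km
Speed = distance / time_in_hours = 14.03 / 1.693 hr
Speed = 8.2871 km/h

7.2402 min/km, 8.2871 km/h


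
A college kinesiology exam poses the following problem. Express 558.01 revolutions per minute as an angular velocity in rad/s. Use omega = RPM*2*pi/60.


omega = RPM * 2 * pi / 60
omega = 558.01 * 2 * 3.14159 / 60
omega = 3506.0802 / 60 = 58.4347 rad/s

58.4347 rad/s


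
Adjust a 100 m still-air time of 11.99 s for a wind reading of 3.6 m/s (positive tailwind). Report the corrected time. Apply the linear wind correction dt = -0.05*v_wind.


dt = -0.05 * v_wind = -0.05 * 3.6 = -0.18 s
t_corrected = t_still + dt = 11.99 + (-0.18)
t_corrected = 11.81 s

11.81 s


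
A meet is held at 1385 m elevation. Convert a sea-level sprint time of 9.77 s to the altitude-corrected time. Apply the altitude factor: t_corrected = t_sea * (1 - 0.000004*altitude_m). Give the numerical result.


Correction factor = 1 - 0.000004 * 1385 = 0.99446
t_corrected = t_sea * factor = 9.77 * 0.99446
t_corrected = 9.7159 s

9.7159 s


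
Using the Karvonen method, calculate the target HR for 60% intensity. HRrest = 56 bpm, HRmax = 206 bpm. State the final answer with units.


Target = HRrest + pct*(HRmax - HRrest)
Heart rate reserve = HRmax - HRrest = 206 - 56 = 150 bpm
Fraction = 60% = 0.6
Target = 56 + 0.6 * 150
Target = 56 + 90 = 146 bpm

146 bpm


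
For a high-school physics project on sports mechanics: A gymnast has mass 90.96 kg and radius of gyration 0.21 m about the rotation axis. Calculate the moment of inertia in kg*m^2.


I = m * k^2
I = 90.96 * 0.21^2
I = 90.96 * 0.0441 = 4.0113 kg*m^2

4.0113 kg*m^2


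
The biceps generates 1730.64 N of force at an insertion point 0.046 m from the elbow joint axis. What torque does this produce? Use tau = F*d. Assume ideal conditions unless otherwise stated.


tau = F * d
tau = 1730.64 * 0.046
tau = 79.6094 N*m

79.6094 N*m


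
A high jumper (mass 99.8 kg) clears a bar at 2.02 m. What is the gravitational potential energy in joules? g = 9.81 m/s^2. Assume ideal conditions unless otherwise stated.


PE = m * g * h
PE = 99.8 * 9.81 * 2.02
PE = 979.038 * 2.02 = 1977.6568 J

1977.6568 J


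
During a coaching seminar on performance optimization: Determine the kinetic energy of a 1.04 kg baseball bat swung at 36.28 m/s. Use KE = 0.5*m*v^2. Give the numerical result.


KE = 0.5 * m * v^2
KE = 0.5 * 1.04 * 36.28^2
KE = 0.5 * 1.04 * 1316.2384 = 684.444 J

684.444 J


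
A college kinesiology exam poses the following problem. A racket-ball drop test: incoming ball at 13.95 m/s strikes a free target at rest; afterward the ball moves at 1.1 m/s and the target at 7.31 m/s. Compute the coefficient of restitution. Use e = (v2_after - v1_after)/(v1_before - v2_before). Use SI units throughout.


e = (v2_after - v1_after) / (v1_before - v2_before)
Numerator = 7.31 - 1.1 = 6.21
Denominator = 13.95 - 0 = 13.95
e = 6.21 / 13.95 = 0.4452

0.4452


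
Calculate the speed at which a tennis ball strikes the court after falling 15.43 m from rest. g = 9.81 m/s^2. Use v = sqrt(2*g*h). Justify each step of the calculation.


v = sqrt(2 * g * h)
v = sqrt(2 * 9.81 * 15.43)
v = sqrt(302.7366) = 17.3993 m/s

17.3993 m/s


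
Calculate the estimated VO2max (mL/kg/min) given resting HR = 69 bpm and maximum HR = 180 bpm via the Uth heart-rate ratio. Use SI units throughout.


VO2max = 15.3 * HRmax / HRrest
VO2max = 15.3 * 180 / 69
VO2max = 2754 / 69 = 39.913 mL/kg/min

39.913 mL/kg/min


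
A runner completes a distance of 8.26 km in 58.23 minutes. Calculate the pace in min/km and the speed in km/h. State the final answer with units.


Pace = time / distance = 58.23 min / 8.26 km = 7.0496 min/km
Speed = distance / time_in_hours = 8.26 / 0.9705 hr
Speed = 8.5111 km/h

7.0496 min/km, 8.5111 km/h


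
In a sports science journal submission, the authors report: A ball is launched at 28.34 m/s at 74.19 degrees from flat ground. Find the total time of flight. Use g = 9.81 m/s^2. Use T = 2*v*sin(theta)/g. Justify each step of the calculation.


T = 2*v*sin(theta)/g
sin(theta) = sin(74.19 deg) = 0.9622
T = 2*28.34*0.9622 / 9.81
T = 54.5358 / 9.81 = 5.5592 s

5.5592 s


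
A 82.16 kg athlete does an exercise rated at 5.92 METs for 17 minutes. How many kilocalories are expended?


kcal = MET * mass * time_hr
Convert time: 17 min = 0.2833 hr
kcal = 5.92 * 82.16 * 0.2833
kcal = 137.8097 kcal

137.8097 kcal


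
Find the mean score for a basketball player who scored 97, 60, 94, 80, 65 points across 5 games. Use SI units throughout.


Average = sum / n
Sum = 396
Average = 396 / 5 = 79.2

79.2


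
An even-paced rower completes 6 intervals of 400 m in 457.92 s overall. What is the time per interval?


Split time = total_time / n_laps = 457.92 / 6
Split time = 76.32 s per lap

76.32 s


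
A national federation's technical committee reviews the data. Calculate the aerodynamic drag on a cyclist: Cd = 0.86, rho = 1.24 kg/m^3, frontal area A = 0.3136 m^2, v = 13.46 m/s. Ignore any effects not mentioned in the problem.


Fd = 0.5 * Cd * rho * A * v^2
Fd = 0.5 * 0.86 * 1.24 * 0.3136 * 13.46^2
v^2 = 181.1716
Fd = 0.5 * 0.86 * 1.24 * 0.3136 * 181.1716 = 30.294 N

30.294 N


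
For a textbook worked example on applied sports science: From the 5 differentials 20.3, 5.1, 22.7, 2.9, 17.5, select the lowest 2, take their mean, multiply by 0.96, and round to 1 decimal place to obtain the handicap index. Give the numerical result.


All differentials: 20.3, 5.1, 22.7, 2.9, 17.5
Sorted: 2.9, 5.1, 17.5, 20.3, 22.7
Best 2: 2.9, 5.1
Average of best = 8 / 2 = 4
Raw index = 4 * 0.96 = 3.84
Handicap index = round(3.84, 1) = 3.8

3.8


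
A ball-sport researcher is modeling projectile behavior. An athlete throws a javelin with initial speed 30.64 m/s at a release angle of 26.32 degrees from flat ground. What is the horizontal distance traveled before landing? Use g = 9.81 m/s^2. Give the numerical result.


R = v^2 * sin(2*theta) / g
Convert angle to radians: theta = 26.32 deg = 0.4594 rad
sin(2*theta) = sin(0.9187) = 0.7948
R = 30.64^2 * 0.7948 / 9.81
R = 938.8096 * 0.7948 / 9.81 = 76.0654 m

76.0654 m


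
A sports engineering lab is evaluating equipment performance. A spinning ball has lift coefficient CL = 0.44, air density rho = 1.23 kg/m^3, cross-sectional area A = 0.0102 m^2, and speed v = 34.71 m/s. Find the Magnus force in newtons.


FM = 0.5 * CL * rho * A * v^2
FM = 0.5 * 0.44 * 1.23 * 0.0102 * 34.71^2
v^2 = 1204.7841
FM = 0.5 * 0.44 * 1.23 * 0.0102 * 1204.7841 = 3.3253 N

3.3253 N


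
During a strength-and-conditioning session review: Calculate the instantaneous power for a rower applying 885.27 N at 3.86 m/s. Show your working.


P = F * v
P = 885.27 * 3.86
P = 3417.1422 W

3417.1422 W


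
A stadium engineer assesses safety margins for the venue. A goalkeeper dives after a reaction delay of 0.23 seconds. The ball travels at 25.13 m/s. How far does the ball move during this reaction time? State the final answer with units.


d = v * t
d = 25.13 * 0.23
d = 5.7799 m

5.7799 m


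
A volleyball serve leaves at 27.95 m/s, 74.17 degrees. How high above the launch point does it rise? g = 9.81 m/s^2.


H = (v*sin(theta))^2 / (2*g)
vy = v*sin(theta) = 27.95 * sin(74.17 deg) = 26.89 m/s
H = vy^2 / (2*g) = 723.0723 / (2*9.81)
H = 723.0723 / 19.62 = 36.8538 m

36.8538 m


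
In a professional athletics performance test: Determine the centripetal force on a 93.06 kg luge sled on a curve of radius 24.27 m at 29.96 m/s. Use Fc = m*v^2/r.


Fc = m * v^2 / r
v^2 = 29.96^2 = 897.6016
Fc = 93.06 * 897.6016 / 24.27
Fc = 83530.8049 / 24.27 = 3441.7307 N

3441.7307 N


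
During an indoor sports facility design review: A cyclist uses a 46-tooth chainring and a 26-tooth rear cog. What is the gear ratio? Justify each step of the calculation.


GR = front_teeth / rear_teeth
GR = 46 / 26
GR = 1.7692

1.7692


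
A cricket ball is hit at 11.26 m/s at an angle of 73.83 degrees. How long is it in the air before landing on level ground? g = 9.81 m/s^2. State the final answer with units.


T = 2*v*sin(theta)/g
sin(theta) = sin(73.83 deg) = 0.9604
T = 2*11.26*0.9604 / 9.81
T = 21.6291 / 9.81 = 2.2048 s

2.2048 s


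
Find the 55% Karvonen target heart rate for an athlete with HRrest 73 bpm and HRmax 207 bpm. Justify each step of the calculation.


Target = HRrest + pct*(HRmax - HRrest)
Heart rate reserve = HRmax - HRrest = 207 - 73 = 134 bpm
Fraction = 55% = 0.55
Target = 73 + 0.55 * 134
Target = 73 + 73.7 = 146.7 bpm

146.7 bpm


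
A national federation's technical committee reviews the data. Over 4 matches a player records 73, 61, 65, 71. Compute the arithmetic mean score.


Average = sum / n
Sum = 270
Average = 270 / 4 = 67.5

67.5


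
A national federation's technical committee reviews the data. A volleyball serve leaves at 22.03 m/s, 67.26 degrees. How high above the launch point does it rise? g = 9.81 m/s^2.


H = (v*sin(theta))^2 / (2*g)
vy = v*sin(theta) = 22.03 * sin(67.26 deg) = 20.3176 m/s
H = vy^2 / (2*g) = 412.8038 / (2*9.81)
H = 412.8038 / 19.62 = 21.0399 m

21.0399 m


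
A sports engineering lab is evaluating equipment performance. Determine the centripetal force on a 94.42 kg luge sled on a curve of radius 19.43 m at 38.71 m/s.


Fc = m * v^2 / r
v^2 = 38.71^2 = 1498.4641
Fc = 94.42 * 1498.4641 / 19.43
Fc = 141484.9803 / 19.43 = 7281.7797 N

7281.7797 N


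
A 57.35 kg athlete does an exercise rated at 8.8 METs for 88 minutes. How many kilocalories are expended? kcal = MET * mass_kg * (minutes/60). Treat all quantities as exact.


kcal = MET * mass * time_hr
Convert time: 88 min = 1.4667 hr
kcal = 8.8 * 57.35 * 1.4667
kcal = 740.1973 kcal

740.1973 kcal


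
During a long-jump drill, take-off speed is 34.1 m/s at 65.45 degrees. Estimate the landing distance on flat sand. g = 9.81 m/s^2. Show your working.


R = v^2 * sin(2*theta) / g
Convert angle to radians: theta = 65.45 deg = 1.1423 rad
sin(2*theta) = sin(2.2846) = 0.7559
R = 34.1^2 * 0.7559 / 9.81
R = 1162.81 * 0.7559 / 9.81 = 89.5937 m

89.5937 m


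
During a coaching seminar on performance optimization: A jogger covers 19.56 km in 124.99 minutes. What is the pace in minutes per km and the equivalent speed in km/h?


Pace = time / distance = 124.99 min / 19.56 km = 6.3901 min/km
Speed = distance / time_in_hours = 19.56 / 2.0832 hr
Speed = 9.3896 km/h

6.3901 min/km, 9.3896 km/h


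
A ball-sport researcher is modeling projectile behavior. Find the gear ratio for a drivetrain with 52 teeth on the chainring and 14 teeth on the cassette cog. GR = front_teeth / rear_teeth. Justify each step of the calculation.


GR = front_teeth / rear_teeth
GR = 52 / 14
GR = 3.7143

3.7143


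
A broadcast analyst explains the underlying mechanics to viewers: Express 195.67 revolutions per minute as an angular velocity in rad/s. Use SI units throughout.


omega = RPM * 2 * pi / 60
omega = 195.67 * 2 * 3.14159 / 60
omega = 1229.4309 / 60 = 20.4905 rad/s

20.4905 rad/s


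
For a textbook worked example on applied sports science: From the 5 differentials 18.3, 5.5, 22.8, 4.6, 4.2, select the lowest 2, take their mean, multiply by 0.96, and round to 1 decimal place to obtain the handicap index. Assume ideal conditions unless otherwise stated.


All differentials: 18.3, 5.5, 22.8, 4.6, 4.2
Sorted: 4.2, 4.6, 5.5, 18.3, 22.8
Best 2: 4.2, 4.6
Average of best = 8.8 / 2 = 4.4
Raw index = 4.4 * 0.96 = 4.224
Handicap index = round(4.224, 1) = 4.2

4.2


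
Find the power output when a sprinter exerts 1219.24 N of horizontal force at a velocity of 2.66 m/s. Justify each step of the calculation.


P = F * v
P = 1219.24 * 2.66
P = 3243.1784 W

3243.1784 W


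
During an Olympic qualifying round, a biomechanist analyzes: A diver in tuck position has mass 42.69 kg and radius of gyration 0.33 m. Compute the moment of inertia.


I = m * k^2
I = 42.69 * 0.33^2
I = 42.69 * 0.1089 = 4.6489 kg*m^2

4.6489 kg*m^2


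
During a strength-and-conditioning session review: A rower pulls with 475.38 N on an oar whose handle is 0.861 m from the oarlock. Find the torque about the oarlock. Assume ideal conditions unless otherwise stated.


tau = F * d
tau = 475.38 * 0.861
tau = 409.3022 N*m

409.3022 N*m


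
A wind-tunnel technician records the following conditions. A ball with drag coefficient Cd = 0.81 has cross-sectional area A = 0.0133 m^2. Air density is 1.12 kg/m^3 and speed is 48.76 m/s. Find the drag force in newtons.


Fd = 0.5 * Cd * rho * A * v^2
Fd = 0.5 * 0.81 * 1.12 * 0.0133 * 48.76^2
v^2 = 2377.5376
Fd = 0.5 * 0.81 * 1.12 * 0.0133 * 2377.5376 = 14.3434 N

14.3434 N


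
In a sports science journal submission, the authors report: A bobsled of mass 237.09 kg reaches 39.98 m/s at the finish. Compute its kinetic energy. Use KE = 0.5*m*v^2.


KE = 0.5 * m * v^2
KE = 0.5 * 237.09 * 39.98^2
KE = 0.5 * 237.09 * 1598.4004 = 189482.3754 J

189482.3754 J


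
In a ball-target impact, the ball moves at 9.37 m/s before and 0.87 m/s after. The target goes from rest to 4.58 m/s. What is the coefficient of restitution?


e = (v2_after - v1_after) / (v1_before - v2_before)
Numerator = 4.58 - 0.87 = 3.71
Denominator = 9.37 - 0 = 9.37
e = 3.71 / 9.37 = 0.3959

0.3959


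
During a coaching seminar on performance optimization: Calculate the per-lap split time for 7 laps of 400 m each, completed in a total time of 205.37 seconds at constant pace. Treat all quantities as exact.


Split time = total_time / n_laps = 205.37 / 7
Split time = 29.3386 s per lap

29.3386 s


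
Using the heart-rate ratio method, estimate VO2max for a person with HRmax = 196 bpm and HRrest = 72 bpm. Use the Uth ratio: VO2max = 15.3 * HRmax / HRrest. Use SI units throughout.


VO2max = 15.3 * HRmax / HRrest
VO2max = 15.3 * 196 / 72
VO2max = 2998.8 / 72 = 41.65 mL/kg/min

41.65 mL/kg/min


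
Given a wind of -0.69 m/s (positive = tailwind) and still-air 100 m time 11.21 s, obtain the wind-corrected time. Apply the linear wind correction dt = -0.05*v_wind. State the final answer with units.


dt = -0.05 * v_wind = -0.05 * -0.69 = 0.0345 s
t_corrected = t_still + dt = 11.21 + (0.0345)
t_corrected = 11.2445 s

11.2445 s


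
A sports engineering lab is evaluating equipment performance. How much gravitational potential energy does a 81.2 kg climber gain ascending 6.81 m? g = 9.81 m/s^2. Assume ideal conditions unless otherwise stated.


PE = m * g * h
PE = 81.2 * 9.81 * 6.81
PE = 796.572 * 6.81 = 5424.6553 J

5424.6553 J


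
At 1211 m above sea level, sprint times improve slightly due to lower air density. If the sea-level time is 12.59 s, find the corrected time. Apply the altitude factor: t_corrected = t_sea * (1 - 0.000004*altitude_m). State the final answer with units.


Correction factor = 1 - 0.000004 * 1211 = 0.995156
t_corrected = t_sea * factor = 12.59 * 0.995156
t_corrected = 12.529 s

12.529 s


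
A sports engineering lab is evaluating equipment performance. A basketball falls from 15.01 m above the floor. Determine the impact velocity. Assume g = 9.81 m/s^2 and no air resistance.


v = sqrt(2 * g * h)
v = sqrt(2 * 9.81 * 15.01)
v = sqrt(294.4962) = 17.1609 m/s

17.1609 m/s


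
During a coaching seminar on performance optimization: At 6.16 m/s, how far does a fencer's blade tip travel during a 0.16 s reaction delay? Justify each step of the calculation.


d = v * t
d = 6.16 * 0.16
d = 0.9856 m

0.9856 m


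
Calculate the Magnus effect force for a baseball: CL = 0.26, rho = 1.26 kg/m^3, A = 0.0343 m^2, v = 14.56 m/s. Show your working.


FM = 0.5 * CL * rho * A * v^2
FM = 0.5 * 0.26 * 1.26 * 0.0343 * 14.56^2
v^2 = 211.9936
FM = 0.5 * 0.26 * 1.26 * 0.0343 * 211.9936 = 1.1911 N

1.1911 N


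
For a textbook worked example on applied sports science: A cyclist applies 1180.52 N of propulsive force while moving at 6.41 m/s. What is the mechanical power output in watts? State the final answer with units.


P = F * v
P = 1180.52 * 6.41
P = 7567.1332 W

7567.1332 W


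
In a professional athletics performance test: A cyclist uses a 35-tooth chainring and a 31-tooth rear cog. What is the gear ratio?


GR = front_teeth / rear_teeth
GR = 35 / 31
GR = 1.129

1.129


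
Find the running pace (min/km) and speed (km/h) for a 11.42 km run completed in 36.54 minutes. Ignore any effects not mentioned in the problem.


Pace = time / distance = 36.54 min / 11.42 km = 3.1996 min/km
Speed = distance / time_in_hours = 11.42 / 0.609 hr
Speed = 18.7521 km/h

3.1996 min/km, 18.7521 km/h


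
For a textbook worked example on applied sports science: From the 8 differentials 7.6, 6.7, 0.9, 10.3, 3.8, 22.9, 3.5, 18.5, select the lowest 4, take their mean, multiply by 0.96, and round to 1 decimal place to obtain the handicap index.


All differentials: 7.6, 6.7, 0.9, 10.3, 3.8, 22.9, 3.5, 18.5
Sorted: 0.9, 3.5, 3.8, 6.7, 7.6, 10.3, 18.5, 22.9
Best 4: 0.9, 3.5, 3.8, 6.7
Average of best = 14.9 / 4 = 3.725
Raw index = 3.725 * 0.96 = 3.576
Handicap index = round(3.576, 1) = 3.6

3.6


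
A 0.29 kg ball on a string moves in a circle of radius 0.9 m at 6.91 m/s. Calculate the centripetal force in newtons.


Fc = m * v^2 / r
v^2 = 6.91^2 = 47.7481
Fc = 0.29 * 47.7481 / 0.9
Fc = 13.8469 / 0.9 = 15.3855 N

15.3855 N
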